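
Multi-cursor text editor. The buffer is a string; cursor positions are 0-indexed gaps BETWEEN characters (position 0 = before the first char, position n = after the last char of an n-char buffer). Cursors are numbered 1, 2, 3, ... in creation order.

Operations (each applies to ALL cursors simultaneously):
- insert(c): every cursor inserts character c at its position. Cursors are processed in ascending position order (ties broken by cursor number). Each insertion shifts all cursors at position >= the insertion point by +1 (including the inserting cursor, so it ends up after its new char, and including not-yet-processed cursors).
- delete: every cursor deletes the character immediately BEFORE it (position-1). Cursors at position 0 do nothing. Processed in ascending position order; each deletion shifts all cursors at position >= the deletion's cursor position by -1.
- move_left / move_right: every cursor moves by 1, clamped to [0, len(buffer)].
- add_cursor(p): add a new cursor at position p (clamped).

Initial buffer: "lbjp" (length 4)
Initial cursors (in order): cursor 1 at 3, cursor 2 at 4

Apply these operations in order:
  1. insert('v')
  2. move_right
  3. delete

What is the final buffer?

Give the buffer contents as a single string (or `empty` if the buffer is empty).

After op 1 (insert('v')): buffer="lbjvpv" (len 6), cursors c1@4 c2@6, authorship ...1.2
After op 2 (move_right): buffer="lbjvpv" (len 6), cursors c1@5 c2@6, authorship ...1.2
After op 3 (delete): buffer="lbjv" (len 4), cursors c1@4 c2@4, authorship ...1

Answer: lbjv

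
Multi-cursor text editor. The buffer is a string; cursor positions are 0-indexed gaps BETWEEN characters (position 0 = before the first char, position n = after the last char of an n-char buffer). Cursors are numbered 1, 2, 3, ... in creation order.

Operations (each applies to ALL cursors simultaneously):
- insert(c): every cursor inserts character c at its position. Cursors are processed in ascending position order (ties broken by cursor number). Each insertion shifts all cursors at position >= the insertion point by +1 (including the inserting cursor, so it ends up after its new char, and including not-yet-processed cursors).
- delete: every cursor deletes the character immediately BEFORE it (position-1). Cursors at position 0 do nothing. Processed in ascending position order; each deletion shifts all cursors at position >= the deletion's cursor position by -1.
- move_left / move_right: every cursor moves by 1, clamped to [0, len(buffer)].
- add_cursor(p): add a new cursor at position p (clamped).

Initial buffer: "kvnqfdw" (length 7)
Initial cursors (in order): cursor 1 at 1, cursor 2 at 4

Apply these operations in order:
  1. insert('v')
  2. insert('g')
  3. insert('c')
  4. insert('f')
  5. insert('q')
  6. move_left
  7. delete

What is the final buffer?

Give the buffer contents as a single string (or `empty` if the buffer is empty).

After op 1 (insert('v')): buffer="kvvnqvfdw" (len 9), cursors c1@2 c2@6, authorship .1...2...
After op 2 (insert('g')): buffer="kvgvnqvgfdw" (len 11), cursors c1@3 c2@8, authorship .11...22...
After op 3 (insert('c')): buffer="kvgcvnqvgcfdw" (len 13), cursors c1@4 c2@10, authorship .111...222...
After op 4 (insert('f')): buffer="kvgcfvnqvgcffdw" (len 15), cursors c1@5 c2@12, authorship .1111...2222...
After op 5 (insert('q')): buffer="kvgcfqvnqvgcfqfdw" (len 17), cursors c1@6 c2@14, authorship .11111...22222...
After op 6 (move_left): buffer="kvgcfqvnqvgcfqfdw" (len 17), cursors c1@5 c2@13, authorship .11111...22222...
After op 7 (delete): buffer="kvgcqvnqvgcqfdw" (len 15), cursors c1@4 c2@11, authorship .1111...2222...

Answer: kvgcqvnqvgcqfdw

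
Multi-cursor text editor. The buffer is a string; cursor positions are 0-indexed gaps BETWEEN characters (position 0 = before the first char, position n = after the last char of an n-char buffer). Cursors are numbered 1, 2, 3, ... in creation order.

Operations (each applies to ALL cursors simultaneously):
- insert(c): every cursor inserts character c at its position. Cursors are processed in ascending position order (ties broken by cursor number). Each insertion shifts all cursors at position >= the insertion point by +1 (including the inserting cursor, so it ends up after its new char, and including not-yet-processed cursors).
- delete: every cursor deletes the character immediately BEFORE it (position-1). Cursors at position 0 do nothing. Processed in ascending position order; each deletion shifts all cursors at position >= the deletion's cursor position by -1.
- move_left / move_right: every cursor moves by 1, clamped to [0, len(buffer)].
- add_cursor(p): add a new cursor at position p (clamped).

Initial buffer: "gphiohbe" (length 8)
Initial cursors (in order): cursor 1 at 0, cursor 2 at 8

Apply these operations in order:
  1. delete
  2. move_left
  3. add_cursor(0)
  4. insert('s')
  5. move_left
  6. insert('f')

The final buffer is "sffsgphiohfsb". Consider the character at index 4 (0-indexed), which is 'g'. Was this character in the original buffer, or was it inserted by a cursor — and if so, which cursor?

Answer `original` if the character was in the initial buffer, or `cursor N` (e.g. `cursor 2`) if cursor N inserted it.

Answer: original

Derivation:
After op 1 (delete): buffer="gphiohb" (len 7), cursors c1@0 c2@7, authorship .......
After op 2 (move_left): buffer="gphiohb" (len 7), cursors c1@0 c2@6, authorship .......
After op 3 (add_cursor(0)): buffer="gphiohb" (len 7), cursors c1@0 c3@0 c2@6, authorship .......
After op 4 (insert('s')): buffer="ssgphiohsb" (len 10), cursors c1@2 c3@2 c2@9, authorship 13......2.
After op 5 (move_left): buffer="ssgphiohsb" (len 10), cursors c1@1 c3@1 c2@8, authorship 13......2.
After op 6 (insert('f')): buffer="sffsgphiohfsb" (len 13), cursors c1@3 c3@3 c2@11, authorship 1133......22.
Authorship (.=original, N=cursor N): 1 1 3 3 . . . . . . 2 2 .
Index 4: author = original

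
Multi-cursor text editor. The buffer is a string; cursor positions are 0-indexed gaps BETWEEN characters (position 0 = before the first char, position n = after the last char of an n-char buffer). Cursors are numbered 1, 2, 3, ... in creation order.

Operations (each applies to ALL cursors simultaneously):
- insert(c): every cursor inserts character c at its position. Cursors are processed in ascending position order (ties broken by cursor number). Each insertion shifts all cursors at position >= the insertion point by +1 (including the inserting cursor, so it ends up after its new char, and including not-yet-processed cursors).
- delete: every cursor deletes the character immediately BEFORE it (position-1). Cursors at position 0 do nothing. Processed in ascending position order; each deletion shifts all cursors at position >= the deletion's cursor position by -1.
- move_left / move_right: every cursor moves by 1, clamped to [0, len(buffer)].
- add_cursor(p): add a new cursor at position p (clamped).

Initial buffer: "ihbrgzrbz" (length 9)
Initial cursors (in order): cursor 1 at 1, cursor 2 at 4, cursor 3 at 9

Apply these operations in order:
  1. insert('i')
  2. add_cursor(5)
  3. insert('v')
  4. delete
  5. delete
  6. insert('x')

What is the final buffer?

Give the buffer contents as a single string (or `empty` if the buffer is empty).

Answer: ixhbxxgzrbzx

Derivation:
After op 1 (insert('i')): buffer="iihbrigzrbzi" (len 12), cursors c1@2 c2@6 c3@12, authorship .1...2.....3
After op 2 (add_cursor(5)): buffer="iihbrigzrbzi" (len 12), cursors c1@2 c4@5 c2@6 c3@12, authorship .1...2.....3
After op 3 (insert('v')): buffer="iivhbrvivgzrbziv" (len 16), cursors c1@3 c4@7 c2@9 c3@16, authorship .11...422.....33
After op 4 (delete): buffer="iihbrigzrbzi" (len 12), cursors c1@2 c4@5 c2@6 c3@12, authorship .1...2.....3
After op 5 (delete): buffer="ihbgzrbz" (len 8), cursors c1@1 c2@3 c4@3 c3@8, authorship ........
After op 6 (insert('x')): buffer="ixhbxxgzrbzx" (len 12), cursors c1@2 c2@6 c4@6 c3@12, authorship .1..24.....3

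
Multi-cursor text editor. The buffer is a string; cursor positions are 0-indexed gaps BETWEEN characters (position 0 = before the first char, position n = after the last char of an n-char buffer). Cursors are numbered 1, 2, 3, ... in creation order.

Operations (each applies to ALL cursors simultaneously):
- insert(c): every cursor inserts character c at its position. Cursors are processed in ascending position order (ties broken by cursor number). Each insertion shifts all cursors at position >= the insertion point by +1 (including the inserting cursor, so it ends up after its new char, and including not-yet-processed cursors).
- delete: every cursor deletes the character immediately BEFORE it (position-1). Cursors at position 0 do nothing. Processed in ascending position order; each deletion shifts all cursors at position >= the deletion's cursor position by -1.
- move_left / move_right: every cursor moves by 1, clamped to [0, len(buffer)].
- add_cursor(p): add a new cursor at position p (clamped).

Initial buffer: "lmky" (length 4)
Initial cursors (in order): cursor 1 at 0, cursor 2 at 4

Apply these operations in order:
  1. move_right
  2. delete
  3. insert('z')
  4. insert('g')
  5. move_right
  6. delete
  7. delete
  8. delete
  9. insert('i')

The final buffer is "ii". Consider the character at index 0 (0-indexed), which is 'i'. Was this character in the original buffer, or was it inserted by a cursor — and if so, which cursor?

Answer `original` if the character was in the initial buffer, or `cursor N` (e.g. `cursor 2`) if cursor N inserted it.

Answer: cursor 1

Derivation:
After op 1 (move_right): buffer="lmky" (len 4), cursors c1@1 c2@4, authorship ....
After op 2 (delete): buffer="mk" (len 2), cursors c1@0 c2@2, authorship ..
After op 3 (insert('z')): buffer="zmkz" (len 4), cursors c1@1 c2@4, authorship 1..2
After op 4 (insert('g')): buffer="zgmkzg" (len 6), cursors c1@2 c2@6, authorship 11..22
After op 5 (move_right): buffer="zgmkzg" (len 6), cursors c1@3 c2@6, authorship 11..22
After op 6 (delete): buffer="zgkz" (len 4), cursors c1@2 c2@4, authorship 11.2
After op 7 (delete): buffer="zk" (len 2), cursors c1@1 c2@2, authorship 1.
After op 8 (delete): buffer="" (len 0), cursors c1@0 c2@0, authorship 
After op 9 (insert('i')): buffer="ii" (len 2), cursors c1@2 c2@2, authorship 12
Authorship (.=original, N=cursor N): 1 2
Index 0: author = 1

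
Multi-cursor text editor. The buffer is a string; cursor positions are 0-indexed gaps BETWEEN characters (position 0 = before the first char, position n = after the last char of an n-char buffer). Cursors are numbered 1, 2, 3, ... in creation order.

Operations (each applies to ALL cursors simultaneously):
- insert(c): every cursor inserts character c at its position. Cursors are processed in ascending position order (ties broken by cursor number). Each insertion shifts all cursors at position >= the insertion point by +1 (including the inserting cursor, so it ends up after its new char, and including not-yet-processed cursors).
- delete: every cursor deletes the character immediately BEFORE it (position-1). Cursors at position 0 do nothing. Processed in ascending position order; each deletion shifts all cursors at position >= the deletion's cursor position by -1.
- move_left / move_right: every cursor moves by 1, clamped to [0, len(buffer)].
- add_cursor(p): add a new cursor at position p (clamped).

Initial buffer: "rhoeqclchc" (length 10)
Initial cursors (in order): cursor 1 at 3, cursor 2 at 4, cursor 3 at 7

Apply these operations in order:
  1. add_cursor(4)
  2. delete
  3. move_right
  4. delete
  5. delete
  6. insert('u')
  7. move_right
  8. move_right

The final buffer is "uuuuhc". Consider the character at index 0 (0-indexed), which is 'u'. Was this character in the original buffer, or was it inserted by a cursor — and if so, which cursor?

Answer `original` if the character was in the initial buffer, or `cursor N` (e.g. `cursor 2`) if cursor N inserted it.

After op 1 (add_cursor(4)): buffer="rhoeqclchc" (len 10), cursors c1@3 c2@4 c4@4 c3@7, authorship ..........
After op 2 (delete): buffer="rqcchc" (len 6), cursors c1@1 c2@1 c4@1 c3@3, authorship ......
After op 3 (move_right): buffer="rqcchc" (len 6), cursors c1@2 c2@2 c4@2 c3@4, authorship ......
After op 4 (delete): buffer="chc" (len 3), cursors c1@0 c2@0 c4@0 c3@1, authorship ...
After op 5 (delete): buffer="hc" (len 2), cursors c1@0 c2@0 c3@0 c4@0, authorship ..
After op 6 (insert('u')): buffer="uuuuhc" (len 6), cursors c1@4 c2@4 c3@4 c4@4, authorship 1234..
After op 7 (move_right): buffer="uuuuhc" (len 6), cursors c1@5 c2@5 c3@5 c4@5, authorship 1234..
After op 8 (move_right): buffer="uuuuhc" (len 6), cursors c1@6 c2@6 c3@6 c4@6, authorship 1234..
Authorship (.=original, N=cursor N): 1 2 3 4 . .
Index 0: author = 1

Answer: cursor 1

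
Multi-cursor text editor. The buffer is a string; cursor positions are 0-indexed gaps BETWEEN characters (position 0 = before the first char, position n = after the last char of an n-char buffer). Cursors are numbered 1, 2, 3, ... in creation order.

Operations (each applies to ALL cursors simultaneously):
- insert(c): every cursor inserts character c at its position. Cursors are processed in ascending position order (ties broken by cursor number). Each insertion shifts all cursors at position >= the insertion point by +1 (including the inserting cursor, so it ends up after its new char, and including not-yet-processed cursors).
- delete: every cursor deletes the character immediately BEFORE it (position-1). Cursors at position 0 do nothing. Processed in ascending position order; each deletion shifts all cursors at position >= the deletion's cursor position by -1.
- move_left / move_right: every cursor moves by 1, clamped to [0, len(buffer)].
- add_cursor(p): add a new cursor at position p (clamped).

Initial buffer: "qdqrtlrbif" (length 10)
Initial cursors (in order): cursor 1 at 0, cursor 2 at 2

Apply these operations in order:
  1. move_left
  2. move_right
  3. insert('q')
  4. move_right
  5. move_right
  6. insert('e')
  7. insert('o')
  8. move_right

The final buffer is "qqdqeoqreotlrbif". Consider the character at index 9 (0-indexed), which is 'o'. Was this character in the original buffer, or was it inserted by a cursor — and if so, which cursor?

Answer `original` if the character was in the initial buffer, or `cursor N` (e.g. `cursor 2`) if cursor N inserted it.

Answer: cursor 2

Derivation:
After op 1 (move_left): buffer="qdqrtlrbif" (len 10), cursors c1@0 c2@1, authorship ..........
After op 2 (move_right): buffer="qdqrtlrbif" (len 10), cursors c1@1 c2@2, authorship ..........
After op 3 (insert('q')): buffer="qqdqqrtlrbif" (len 12), cursors c1@2 c2@4, authorship .1.2........
After op 4 (move_right): buffer="qqdqqrtlrbif" (len 12), cursors c1@3 c2@5, authorship .1.2........
After op 5 (move_right): buffer="qqdqqrtlrbif" (len 12), cursors c1@4 c2@6, authorship .1.2........
After op 6 (insert('e')): buffer="qqdqeqretlrbif" (len 14), cursors c1@5 c2@8, authorship .1.21..2......
After op 7 (insert('o')): buffer="qqdqeoqreotlrbif" (len 16), cursors c1@6 c2@10, authorship .1.211..22......
After op 8 (move_right): buffer="qqdqeoqreotlrbif" (len 16), cursors c1@7 c2@11, authorship .1.211..22......
Authorship (.=original, N=cursor N): . 1 . 2 1 1 . . 2 2 . . . . . .
Index 9: author = 2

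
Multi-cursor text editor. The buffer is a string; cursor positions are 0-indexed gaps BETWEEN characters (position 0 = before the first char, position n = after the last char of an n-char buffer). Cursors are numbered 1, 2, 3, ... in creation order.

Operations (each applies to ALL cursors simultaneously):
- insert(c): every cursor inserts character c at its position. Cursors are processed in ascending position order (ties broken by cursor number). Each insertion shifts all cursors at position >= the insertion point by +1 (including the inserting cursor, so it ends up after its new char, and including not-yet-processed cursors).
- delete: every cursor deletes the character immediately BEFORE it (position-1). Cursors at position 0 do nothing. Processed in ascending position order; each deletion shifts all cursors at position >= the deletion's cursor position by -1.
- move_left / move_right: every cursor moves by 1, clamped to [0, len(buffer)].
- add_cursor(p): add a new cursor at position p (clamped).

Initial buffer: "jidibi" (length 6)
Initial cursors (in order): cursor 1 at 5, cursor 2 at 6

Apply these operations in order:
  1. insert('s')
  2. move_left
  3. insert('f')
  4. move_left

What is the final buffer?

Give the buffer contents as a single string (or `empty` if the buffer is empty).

After op 1 (insert('s')): buffer="jidibsis" (len 8), cursors c1@6 c2@8, authorship .....1.2
After op 2 (move_left): buffer="jidibsis" (len 8), cursors c1@5 c2@7, authorship .....1.2
After op 3 (insert('f')): buffer="jidibfsifs" (len 10), cursors c1@6 c2@9, authorship .....11.22
After op 4 (move_left): buffer="jidibfsifs" (len 10), cursors c1@5 c2@8, authorship .....11.22

Answer: jidibfsifs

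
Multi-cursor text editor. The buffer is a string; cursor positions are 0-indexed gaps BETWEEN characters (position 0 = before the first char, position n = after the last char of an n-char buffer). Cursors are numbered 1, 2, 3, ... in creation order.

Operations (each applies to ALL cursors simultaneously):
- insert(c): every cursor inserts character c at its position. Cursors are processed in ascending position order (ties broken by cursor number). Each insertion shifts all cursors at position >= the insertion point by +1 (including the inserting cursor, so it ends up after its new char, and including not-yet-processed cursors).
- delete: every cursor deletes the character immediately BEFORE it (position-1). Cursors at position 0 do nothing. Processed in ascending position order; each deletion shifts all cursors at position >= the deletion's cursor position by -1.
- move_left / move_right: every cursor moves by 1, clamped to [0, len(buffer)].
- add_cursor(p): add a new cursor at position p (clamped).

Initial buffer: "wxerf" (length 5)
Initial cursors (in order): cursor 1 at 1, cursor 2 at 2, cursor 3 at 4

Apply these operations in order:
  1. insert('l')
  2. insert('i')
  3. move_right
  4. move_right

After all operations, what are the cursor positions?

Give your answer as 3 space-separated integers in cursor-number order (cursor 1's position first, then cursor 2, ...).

Answer: 5 8 11

Derivation:
After op 1 (insert('l')): buffer="wlxlerlf" (len 8), cursors c1@2 c2@4 c3@7, authorship .1.2..3.
After op 2 (insert('i')): buffer="wlixlierlif" (len 11), cursors c1@3 c2@6 c3@10, authorship .11.22..33.
After op 3 (move_right): buffer="wlixlierlif" (len 11), cursors c1@4 c2@7 c3@11, authorship .11.22..33.
After op 4 (move_right): buffer="wlixlierlif" (len 11), cursors c1@5 c2@8 c3@11, authorship .11.22..33.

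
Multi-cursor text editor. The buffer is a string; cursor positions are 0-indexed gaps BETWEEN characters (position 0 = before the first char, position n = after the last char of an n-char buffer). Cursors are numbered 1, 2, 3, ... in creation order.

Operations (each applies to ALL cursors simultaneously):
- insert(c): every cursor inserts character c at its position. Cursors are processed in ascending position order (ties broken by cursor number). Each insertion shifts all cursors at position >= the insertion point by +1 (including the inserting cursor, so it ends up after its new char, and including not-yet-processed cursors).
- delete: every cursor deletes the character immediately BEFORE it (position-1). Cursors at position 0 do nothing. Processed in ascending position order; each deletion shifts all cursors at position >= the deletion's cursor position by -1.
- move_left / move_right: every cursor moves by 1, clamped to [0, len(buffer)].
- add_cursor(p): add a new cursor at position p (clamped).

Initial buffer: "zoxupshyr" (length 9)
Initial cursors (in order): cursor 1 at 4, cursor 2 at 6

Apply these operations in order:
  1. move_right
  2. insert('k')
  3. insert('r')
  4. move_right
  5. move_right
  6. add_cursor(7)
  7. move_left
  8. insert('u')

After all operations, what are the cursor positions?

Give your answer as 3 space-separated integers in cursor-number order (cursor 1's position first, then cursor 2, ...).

Answer: 10 15 7

Derivation:
After op 1 (move_right): buffer="zoxupshyr" (len 9), cursors c1@5 c2@7, authorship .........
After op 2 (insert('k')): buffer="zoxupkshkyr" (len 11), cursors c1@6 c2@9, authorship .....1..2..
After op 3 (insert('r')): buffer="zoxupkrshkryr" (len 13), cursors c1@7 c2@11, authorship .....11..22..
After op 4 (move_right): buffer="zoxupkrshkryr" (len 13), cursors c1@8 c2@12, authorship .....11..22..
After op 5 (move_right): buffer="zoxupkrshkryr" (len 13), cursors c1@9 c2@13, authorship .....11..22..
After op 6 (add_cursor(7)): buffer="zoxupkrshkryr" (len 13), cursors c3@7 c1@9 c2@13, authorship .....11..22..
After op 7 (move_left): buffer="zoxupkrshkryr" (len 13), cursors c3@6 c1@8 c2@12, authorship .....11..22..
After op 8 (insert('u')): buffer="zoxupkursuhkryur" (len 16), cursors c3@7 c1@10 c2@15, authorship .....131.1.22.2.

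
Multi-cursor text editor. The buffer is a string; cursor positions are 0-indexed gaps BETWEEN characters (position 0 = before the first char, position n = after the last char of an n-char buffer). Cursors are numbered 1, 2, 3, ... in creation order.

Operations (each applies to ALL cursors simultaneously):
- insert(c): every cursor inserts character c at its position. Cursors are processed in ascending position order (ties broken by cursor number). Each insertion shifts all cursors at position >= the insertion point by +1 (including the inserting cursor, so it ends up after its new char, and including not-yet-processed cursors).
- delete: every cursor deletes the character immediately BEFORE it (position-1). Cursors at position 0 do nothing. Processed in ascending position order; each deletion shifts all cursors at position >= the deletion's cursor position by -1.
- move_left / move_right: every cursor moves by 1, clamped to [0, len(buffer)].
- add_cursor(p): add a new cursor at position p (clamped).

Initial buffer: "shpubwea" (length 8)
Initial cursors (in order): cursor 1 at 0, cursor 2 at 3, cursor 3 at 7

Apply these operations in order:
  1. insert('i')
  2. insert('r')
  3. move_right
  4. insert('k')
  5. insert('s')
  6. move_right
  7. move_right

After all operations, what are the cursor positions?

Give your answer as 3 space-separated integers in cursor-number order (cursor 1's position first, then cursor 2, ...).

After op 1 (insert('i')): buffer="ishpiubweia" (len 11), cursors c1@1 c2@5 c3@10, authorship 1...2....3.
After op 2 (insert('r')): buffer="irshpirubweira" (len 14), cursors c1@2 c2@7 c3@13, authorship 11...22....33.
After op 3 (move_right): buffer="irshpirubweira" (len 14), cursors c1@3 c2@8 c3@14, authorship 11...22....33.
After op 4 (insert('k')): buffer="irskhpirukbweirak" (len 17), cursors c1@4 c2@10 c3@17, authorship 11.1..22.2...33.3
After op 5 (insert('s')): buffer="irskshpiruksbweiraks" (len 20), cursors c1@5 c2@12 c3@20, authorship 11.11..22.22...33.33
After op 6 (move_right): buffer="irskshpiruksbweiraks" (len 20), cursors c1@6 c2@13 c3@20, authorship 11.11..22.22...33.33
After op 7 (move_right): buffer="irskshpiruksbweiraks" (len 20), cursors c1@7 c2@14 c3@20, authorship 11.11..22.22...33.33

Answer: 7 14 20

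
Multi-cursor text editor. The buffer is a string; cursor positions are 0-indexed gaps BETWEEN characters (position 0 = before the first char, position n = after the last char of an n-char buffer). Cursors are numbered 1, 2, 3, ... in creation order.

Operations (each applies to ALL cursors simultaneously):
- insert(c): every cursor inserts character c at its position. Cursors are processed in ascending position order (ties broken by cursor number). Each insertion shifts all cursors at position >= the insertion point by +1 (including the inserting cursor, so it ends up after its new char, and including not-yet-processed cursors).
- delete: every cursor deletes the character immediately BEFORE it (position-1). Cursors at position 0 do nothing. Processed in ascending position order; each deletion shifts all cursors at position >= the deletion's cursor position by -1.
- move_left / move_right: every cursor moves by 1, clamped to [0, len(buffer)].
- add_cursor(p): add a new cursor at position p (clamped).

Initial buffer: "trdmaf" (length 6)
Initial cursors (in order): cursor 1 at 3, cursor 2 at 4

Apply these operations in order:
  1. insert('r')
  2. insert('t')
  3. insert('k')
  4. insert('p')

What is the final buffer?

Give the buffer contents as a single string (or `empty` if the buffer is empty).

After op 1 (insert('r')): buffer="trdrmraf" (len 8), cursors c1@4 c2@6, authorship ...1.2..
After op 2 (insert('t')): buffer="trdrtmrtaf" (len 10), cursors c1@5 c2@8, authorship ...11.22..
After op 3 (insert('k')): buffer="trdrtkmrtkaf" (len 12), cursors c1@6 c2@10, authorship ...111.222..
After op 4 (insert('p')): buffer="trdrtkpmrtkpaf" (len 14), cursors c1@7 c2@12, authorship ...1111.2222..

Answer: trdrtkpmrtkpaf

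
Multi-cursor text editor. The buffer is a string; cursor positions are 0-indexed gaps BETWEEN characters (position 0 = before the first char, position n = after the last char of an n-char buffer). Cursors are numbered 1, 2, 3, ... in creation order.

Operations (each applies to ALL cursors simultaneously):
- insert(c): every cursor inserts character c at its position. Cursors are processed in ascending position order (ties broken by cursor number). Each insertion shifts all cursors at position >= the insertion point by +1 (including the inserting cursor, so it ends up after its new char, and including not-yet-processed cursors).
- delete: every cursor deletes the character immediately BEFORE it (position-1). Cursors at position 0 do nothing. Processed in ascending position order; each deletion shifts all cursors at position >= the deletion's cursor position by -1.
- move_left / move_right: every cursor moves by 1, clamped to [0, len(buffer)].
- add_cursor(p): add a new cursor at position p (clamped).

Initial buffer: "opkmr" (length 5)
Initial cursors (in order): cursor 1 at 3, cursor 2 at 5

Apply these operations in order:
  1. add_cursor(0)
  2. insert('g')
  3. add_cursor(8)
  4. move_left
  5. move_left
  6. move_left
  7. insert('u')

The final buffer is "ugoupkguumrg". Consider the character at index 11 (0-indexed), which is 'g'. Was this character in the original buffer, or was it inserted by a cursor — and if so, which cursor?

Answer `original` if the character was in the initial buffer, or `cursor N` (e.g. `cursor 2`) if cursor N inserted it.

After op 1 (add_cursor(0)): buffer="opkmr" (len 5), cursors c3@0 c1@3 c2@5, authorship .....
After op 2 (insert('g')): buffer="gopkgmrg" (len 8), cursors c3@1 c1@5 c2@8, authorship 3...1..2
After op 3 (add_cursor(8)): buffer="gopkgmrg" (len 8), cursors c3@1 c1@5 c2@8 c4@8, authorship 3...1..2
After op 4 (move_left): buffer="gopkgmrg" (len 8), cursors c3@0 c1@4 c2@7 c4@7, authorship 3...1..2
After op 5 (move_left): buffer="gopkgmrg" (len 8), cursors c3@0 c1@3 c2@6 c4@6, authorship 3...1..2
After op 6 (move_left): buffer="gopkgmrg" (len 8), cursors c3@0 c1@2 c2@5 c4@5, authorship 3...1..2
After op 7 (insert('u')): buffer="ugoupkguumrg" (len 12), cursors c3@1 c1@4 c2@9 c4@9, authorship 33.1..124..2
Authorship (.=original, N=cursor N): 3 3 . 1 . . 1 2 4 . . 2
Index 11: author = 2

Answer: cursor 2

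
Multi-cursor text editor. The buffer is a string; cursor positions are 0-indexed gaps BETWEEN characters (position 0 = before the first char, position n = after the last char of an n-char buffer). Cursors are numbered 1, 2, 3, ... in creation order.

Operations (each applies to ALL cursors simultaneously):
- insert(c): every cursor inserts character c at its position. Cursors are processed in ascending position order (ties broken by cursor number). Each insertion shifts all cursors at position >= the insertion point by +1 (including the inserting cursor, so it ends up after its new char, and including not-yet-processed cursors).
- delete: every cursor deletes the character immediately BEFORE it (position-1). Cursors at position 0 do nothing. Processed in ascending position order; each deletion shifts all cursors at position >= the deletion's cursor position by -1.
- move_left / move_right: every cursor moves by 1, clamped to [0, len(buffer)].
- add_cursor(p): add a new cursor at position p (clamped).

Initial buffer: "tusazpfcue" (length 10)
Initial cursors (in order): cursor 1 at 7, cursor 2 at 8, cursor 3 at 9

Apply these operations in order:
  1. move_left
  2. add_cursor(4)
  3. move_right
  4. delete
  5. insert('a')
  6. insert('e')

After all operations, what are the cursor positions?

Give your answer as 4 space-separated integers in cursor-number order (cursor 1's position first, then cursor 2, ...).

Answer: 13 13 13 6

Derivation:
After op 1 (move_left): buffer="tusazpfcue" (len 10), cursors c1@6 c2@7 c3@8, authorship ..........
After op 2 (add_cursor(4)): buffer="tusazpfcue" (len 10), cursors c4@4 c1@6 c2@7 c3@8, authorship ..........
After op 3 (move_right): buffer="tusazpfcue" (len 10), cursors c4@5 c1@7 c2@8 c3@9, authorship ..........
After op 4 (delete): buffer="tusape" (len 6), cursors c4@4 c1@5 c2@5 c3@5, authorship ......
After op 5 (insert('a')): buffer="tusaapaaae" (len 10), cursors c4@5 c1@9 c2@9 c3@9, authorship ....4.123.
After op 6 (insert('e')): buffer="tusaaepaaaeeee" (len 14), cursors c4@6 c1@13 c2@13 c3@13, authorship ....44.123123.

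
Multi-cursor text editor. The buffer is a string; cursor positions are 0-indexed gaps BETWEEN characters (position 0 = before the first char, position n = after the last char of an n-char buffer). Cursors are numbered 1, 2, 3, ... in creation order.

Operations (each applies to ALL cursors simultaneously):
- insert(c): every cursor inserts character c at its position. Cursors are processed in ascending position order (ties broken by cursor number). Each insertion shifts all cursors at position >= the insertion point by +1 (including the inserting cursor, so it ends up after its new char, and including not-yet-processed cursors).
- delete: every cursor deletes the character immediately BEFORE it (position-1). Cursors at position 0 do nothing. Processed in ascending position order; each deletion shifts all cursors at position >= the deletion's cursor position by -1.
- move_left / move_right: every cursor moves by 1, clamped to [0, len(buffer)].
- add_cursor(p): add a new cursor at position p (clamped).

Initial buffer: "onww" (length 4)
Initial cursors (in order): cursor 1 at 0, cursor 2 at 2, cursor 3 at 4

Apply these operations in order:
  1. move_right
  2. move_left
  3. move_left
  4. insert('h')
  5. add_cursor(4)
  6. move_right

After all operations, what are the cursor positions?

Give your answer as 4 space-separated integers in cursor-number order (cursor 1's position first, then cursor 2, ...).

After op 1 (move_right): buffer="onww" (len 4), cursors c1@1 c2@3 c3@4, authorship ....
After op 2 (move_left): buffer="onww" (len 4), cursors c1@0 c2@2 c3@3, authorship ....
After op 3 (move_left): buffer="onww" (len 4), cursors c1@0 c2@1 c3@2, authorship ....
After op 4 (insert('h')): buffer="hohnhww" (len 7), cursors c1@1 c2@3 c3@5, authorship 1.2.3..
After op 5 (add_cursor(4)): buffer="hohnhww" (len 7), cursors c1@1 c2@3 c4@4 c3@5, authorship 1.2.3..
After op 6 (move_right): buffer="hohnhww" (len 7), cursors c1@2 c2@4 c4@5 c3@6, authorship 1.2.3..

Answer: 2 4 6 5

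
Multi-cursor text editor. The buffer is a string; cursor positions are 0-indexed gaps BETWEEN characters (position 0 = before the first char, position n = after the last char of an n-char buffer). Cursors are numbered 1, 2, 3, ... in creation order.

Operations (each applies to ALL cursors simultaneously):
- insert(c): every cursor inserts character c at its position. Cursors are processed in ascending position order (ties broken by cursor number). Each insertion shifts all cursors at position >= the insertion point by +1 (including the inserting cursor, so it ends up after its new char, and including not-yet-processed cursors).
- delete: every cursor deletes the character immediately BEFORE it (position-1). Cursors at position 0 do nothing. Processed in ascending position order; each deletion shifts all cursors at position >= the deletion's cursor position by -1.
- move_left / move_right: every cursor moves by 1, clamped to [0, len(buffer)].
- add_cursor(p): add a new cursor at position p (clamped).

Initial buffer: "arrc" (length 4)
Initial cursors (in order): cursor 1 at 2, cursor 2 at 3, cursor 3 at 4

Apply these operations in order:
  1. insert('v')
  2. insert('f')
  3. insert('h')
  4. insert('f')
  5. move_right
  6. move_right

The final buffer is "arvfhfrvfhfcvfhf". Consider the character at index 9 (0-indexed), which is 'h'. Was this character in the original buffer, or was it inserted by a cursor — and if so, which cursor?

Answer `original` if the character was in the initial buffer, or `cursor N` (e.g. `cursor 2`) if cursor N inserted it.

After op 1 (insert('v')): buffer="arvrvcv" (len 7), cursors c1@3 c2@5 c3@7, authorship ..1.2.3
After op 2 (insert('f')): buffer="arvfrvfcvf" (len 10), cursors c1@4 c2@7 c3@10, authorship ..11.22.33
After op 3 (insert('h')): buffer="arvfhrvfhcvfh" (len 13), cursors c1@5 c2@9 c3@13, authorship ..111.222.333
After op 4 (insert('f')): buffer="arvfhfrvfhfcvfhf" (len 16), cursors c1@6 c2@11 c3@16, authorship ..1111.2222.3333
After op 5 (move_right): buffer="arvfhfrvfhfcvfhf" (len 16), cursors c1@7 c2@12 c3@16, authorship ..1111.2222.3333
After op 6 (move_right): buffer="arvfhfrvfhfcvfhf" (len 16), cursors c1@8 c2@13 c3@16, authorship ..1111.2222.3333
Authorship (.=original, N=cursor N): . . 1 1 1 1 . 2 2 2 2 . 3 3 3 3
Index 9: author = 2

Answer: cursor 2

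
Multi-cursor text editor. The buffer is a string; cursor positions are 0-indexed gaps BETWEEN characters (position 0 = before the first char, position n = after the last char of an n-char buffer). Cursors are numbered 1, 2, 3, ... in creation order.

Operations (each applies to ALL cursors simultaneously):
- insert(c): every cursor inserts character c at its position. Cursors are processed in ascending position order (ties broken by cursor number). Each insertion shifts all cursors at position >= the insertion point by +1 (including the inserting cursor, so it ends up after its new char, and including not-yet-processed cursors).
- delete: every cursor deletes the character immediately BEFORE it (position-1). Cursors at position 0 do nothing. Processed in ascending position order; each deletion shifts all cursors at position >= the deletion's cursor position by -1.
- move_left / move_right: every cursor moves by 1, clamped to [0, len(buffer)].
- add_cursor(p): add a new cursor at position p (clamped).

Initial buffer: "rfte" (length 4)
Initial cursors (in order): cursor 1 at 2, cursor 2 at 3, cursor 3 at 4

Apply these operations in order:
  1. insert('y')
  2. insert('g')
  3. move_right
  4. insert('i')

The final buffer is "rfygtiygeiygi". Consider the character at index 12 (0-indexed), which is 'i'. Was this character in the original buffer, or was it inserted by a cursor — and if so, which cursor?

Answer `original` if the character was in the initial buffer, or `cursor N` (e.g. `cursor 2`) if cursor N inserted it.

After op 1 (insert('y')): buffer="rfytyey" (len 7), cursors c1@3 c2@5 c3@7, authorship ..1.2.3
After op 2 (insert('g')): buffer="rfygtygeyg" (len 10), cursors c1@4 c2@7 c3@10, authorship ..11.22.33
After op 3 (move_right): buffer="rfygtygeyg" (len 10), cursors c1@5 c2@8 c3@10, authorship ..11.22.33
After op 4 (insert('i')): buffer="rfygtiygeiygi" (len 13), cursors c1@6 c2@10 c3@13, authorship ..11.122.2333
Authorship (.=original, N=cursor N): . . 1 1 . 1 2 2 . 2 3 3 3
Index 12: author = 3

Answer: cursor 3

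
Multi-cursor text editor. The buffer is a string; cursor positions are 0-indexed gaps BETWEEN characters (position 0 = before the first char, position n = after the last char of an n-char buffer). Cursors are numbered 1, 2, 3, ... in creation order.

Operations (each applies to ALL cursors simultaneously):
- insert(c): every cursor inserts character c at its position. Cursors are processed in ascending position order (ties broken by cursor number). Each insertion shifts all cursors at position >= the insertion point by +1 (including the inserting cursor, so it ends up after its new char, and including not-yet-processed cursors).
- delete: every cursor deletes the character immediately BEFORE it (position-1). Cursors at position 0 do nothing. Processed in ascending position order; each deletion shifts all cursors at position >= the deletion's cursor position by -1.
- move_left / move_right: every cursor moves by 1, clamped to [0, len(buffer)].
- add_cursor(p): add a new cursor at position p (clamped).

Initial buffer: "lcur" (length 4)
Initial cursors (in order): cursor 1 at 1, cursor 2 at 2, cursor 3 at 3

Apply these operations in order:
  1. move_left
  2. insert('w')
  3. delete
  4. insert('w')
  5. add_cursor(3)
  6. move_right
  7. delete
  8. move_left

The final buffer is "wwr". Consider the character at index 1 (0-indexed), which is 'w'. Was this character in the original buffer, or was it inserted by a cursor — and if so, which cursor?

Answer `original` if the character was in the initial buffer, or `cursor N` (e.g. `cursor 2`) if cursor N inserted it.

Answer: cursor 3

Derivation:
After op 1 (move_left): buffer="lcur" (len 4), cursors c1@0 c2@1 c3@2, authorship ....
After op 2 (insert('w')): buffer="wlwcwur" (len 7), cursors c1@1 c2@3 c3@5, authorship 1.2.3..
After op 3 (delete): buffer="lcur" (len 4), cursors c1@0 c2@1 c3@2, authorship ....
After op 4 (insert('w')): buffer="wlwcwur" (len 7), cursors c1@1 c2@3 c3@5, authorship 1.2.3..
After op 5 (add_cursor(3)): buffer="wlwcwur" (len 7), cursors c1@1 c2@3 c4@3 c3@5, authorship 1.2.3..
After op 6 (move_right): buffer="wlwcwur" (len 7), cursors c1@2 c2@4 c4@4 c3@6, authorship 1.2.3..
After op 7 (delete): buffer="wwr" (len 3), cursors c1@1 c2@1 c4@1 c3@2, authorship 13.
After op 8 (move_left): buffer="wwr" (len 3), cursors c1@0 c2@0 c4@0 c3@1, authorship 13.
Authorship (.=original, N=cursor N): 1 3 .
Index 1: author = 3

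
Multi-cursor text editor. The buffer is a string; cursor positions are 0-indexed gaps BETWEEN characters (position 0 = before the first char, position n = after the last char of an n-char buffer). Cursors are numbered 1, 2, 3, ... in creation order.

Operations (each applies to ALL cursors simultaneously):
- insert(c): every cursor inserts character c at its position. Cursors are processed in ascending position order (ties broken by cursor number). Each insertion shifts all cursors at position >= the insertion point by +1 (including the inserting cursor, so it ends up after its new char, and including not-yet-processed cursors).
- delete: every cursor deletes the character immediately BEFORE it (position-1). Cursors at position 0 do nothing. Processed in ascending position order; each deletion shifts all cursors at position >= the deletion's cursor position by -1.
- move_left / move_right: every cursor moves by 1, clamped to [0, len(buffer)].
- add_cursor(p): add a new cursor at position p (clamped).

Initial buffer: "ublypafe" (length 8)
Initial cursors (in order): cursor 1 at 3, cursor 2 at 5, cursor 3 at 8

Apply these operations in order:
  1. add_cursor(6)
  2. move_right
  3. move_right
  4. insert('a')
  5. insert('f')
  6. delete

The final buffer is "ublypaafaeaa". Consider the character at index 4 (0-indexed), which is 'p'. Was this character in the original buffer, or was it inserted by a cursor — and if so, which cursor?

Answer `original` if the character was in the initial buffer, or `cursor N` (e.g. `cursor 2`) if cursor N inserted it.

Answer: original

Derivation:
After op 1 (add_cursor(6)): buffer="ublypafe" (len 8), cursors c1@3 c2@5 c4@6 c3@8, authorship ........
After op 2 (move_right): buffer="ublypafe" (len 8), cursors c1@4 c2@6 c4@7 c3@8, authorship ........
After op 3 (move_right): buffer="ublypafe" (len 8), cursors c1@5 c2@7 c3@8 c4@8, authorship ........
After op 4 (insert('a')): buffer="ublypaafaeaa" (len 12), cursors c1@6 c2@9 c3@12 c4@12, authorship .....1..2.34
After op 5 (insert('f')): buffer="ublypafafafeaaff" (len 16), cursors c1@7 c2@11 c3@16 c4@16, authorship .....11..22.3434
After op 6 (delete): buffer="ublypaafaeaa" (len 12), cursors c1@6 c2@9 c3@12 c4@12, authorship .....1..2.34
Authorship (.=original, N=cursor N): . . . . . 1 . . 2 . 3 4
Index 4: author = original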